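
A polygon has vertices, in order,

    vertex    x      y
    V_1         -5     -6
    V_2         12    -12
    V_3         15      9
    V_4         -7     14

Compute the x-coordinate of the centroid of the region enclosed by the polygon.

Apply the shoelace (surveyor's) formula. First the cross-terms c_i = x_i·y_{i+1} − x_{i+1}·y_i:
  132, 288, 273, 112  ⇒  2A = 805, A = 402.5.
Then Σ (x_i + x_{i+1})·c_i = 9540, so x̄ = 9540 / (6·402.5) = 636/161.

636/161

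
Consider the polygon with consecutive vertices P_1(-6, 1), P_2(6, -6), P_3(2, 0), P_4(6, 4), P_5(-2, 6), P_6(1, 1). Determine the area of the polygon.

Apply the shoelace (surveyor's) formula: 2A = Σ (x_i·y_{i+1} − x_{i+1}·y_i), indices taken mod 6.
Σ = (30) + (12) + (8) + (44) + (-8) + (7) = 93
Area = |Σ|/2 = 46.5.

46.5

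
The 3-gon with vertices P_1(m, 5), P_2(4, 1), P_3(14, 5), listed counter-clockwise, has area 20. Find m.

Write out the shoelace sum; only the two edges meeting at P_1 involve m:
2·Area = [(14·5 − m·5) + (m·1 − 4·5)] + 6
       = -4·m + 56 = 40
⇒ m = 4.

4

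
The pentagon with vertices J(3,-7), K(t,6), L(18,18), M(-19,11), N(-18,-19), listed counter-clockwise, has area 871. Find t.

Write out the shoelace sum; only the two edges meeting at K involve t:
2·Area = [(3·6 − t·(-7)) + (t·18 − 18·6)] + 1282
       = 25·t + 1192 = 1742
⇒ t = 22.

22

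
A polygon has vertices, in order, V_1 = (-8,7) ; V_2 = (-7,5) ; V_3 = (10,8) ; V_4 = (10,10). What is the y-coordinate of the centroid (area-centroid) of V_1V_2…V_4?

1640/219

Apply the surveyor's formula. First the cross-terms c_i = x_i·y_{i+1} − x_{i+1}·y_i:
  9, -106, 20, 150  ⇒  2A = 73, A = 36.5.
Then Σ (y_i + y_{i+1})·c_i = 1640, so ȳ = 1640 / (6·36.5) = 1640/219.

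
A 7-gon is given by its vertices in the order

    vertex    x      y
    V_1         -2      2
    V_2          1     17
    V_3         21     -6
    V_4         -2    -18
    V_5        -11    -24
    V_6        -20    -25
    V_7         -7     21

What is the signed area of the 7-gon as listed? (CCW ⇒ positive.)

Σ = (-36) + (-363) + (-390) + (-150) + (-205) + (-595) + (28) = -1711
Signed area = Σ/2 = -855.5 (negative ⇒ clockwise traversal).

-855.5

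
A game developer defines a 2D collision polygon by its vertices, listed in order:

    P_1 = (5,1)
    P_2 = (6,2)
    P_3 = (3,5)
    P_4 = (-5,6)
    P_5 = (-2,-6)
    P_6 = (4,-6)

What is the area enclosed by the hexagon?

Apply Gauss's area formula: 2A = Σ (x_i·y_{i+1} − x_{i+1}·y_i), indices taken mod 6.
Σ = (4) + (24) + (43) + (42) + (36) + (34) = 183
Area = |Σ|/2 = 91.5.

91.5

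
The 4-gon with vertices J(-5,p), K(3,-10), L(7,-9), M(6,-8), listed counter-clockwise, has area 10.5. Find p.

The doubled signed area Σ (x_i y_{i+1} − x_{i+1} y_i) is linear in p.
With p=0 it equals 51; the coefficient of p is 3 (from the two edges through J).
So 3·p + 51 = 2·10.5 = 21 ⇒ p = -10.

-10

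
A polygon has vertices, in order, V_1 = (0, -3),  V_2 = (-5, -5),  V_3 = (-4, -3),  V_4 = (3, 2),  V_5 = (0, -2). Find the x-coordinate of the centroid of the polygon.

-101/75

Apply Gauss's area formula. First the cross-terms c_i = x_i·y_{i+1} − x_{i+1}·y_i:
  -15, -5, 1, -6, 0  ⇒  2A = -25, A = -12.5.
Then Σ (x_i + x_{i+1})·c_i = 101, so x̄ = 101 / (6·(-12.5)) = -101/75.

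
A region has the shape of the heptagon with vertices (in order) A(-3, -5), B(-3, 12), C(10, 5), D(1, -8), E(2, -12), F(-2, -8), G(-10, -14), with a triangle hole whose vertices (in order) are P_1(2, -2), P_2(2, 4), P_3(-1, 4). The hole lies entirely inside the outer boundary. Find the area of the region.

166.5

Outer boundary:
Σ = (-51) + (-135) + (-85) + (4) + (-40) + (-52) + (8) = -351
Area = |Σ|/2 = 175.5.
Hole:
Apply the shoelace (surveyor's) formula: 2A = Σ (x_i·y_{i+1} − x_{i+1}·y_i), indices taken mod 3.
P_1→P_2: (2)(4) − (2)(-2) = 12
P_2→P_3: (2)(4) − (-1)(4) = 12
P_3→P_1: (-1)(-2) − (2)(4) = -6
Σ = 18
Area = |Σ|/2 = 9.
Net area = 175.5 − 9 = 166.5.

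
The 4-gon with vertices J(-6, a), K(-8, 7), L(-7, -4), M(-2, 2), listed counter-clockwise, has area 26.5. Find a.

Write out the shoelace sum; only the two edges meeting at J involve a:
2·Area = [((-2)·a − (-6)·2) + ((-6)·7 − (-8)·a)] + 59
       = 6·a + 29 = 53
⇒ a = 4.

4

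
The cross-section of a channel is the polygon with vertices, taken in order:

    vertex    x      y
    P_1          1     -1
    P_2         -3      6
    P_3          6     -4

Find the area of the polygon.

Σ = (3) + (-24) + (-2) = -23
Area = |Σ|/2 = 11.5.

11.5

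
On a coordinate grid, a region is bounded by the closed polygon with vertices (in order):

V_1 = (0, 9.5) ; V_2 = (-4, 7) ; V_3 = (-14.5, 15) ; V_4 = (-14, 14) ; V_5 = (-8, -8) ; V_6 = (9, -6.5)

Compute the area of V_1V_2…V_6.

260

V_1→V_2: (0)(7) − (-4)(9.5) = 38
V_2→V_3: (-4)(15) − (-14.5)(7) = 41.5
V_3→V_4: (-14.5)(14) − (-14)(15) = 7
V_4→V_5: (-14)(-8) − (-8)(14) = 224
V_5→V_6: (-8)(-6.5) − (9)(-8) = 124
V_6→V_1: (9)(9.5) − (0)(-6.5) = 85.5
Σ = 520
Area = |Σ|/2 = 260.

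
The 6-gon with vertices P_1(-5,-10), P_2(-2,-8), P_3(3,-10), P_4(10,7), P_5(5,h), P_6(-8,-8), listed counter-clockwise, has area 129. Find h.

Write out the shoelace sum; only the two edges meeting at P_5 involve h:
2·Area = [(10·h − 5·7) + (5·(-8) − (-8)·h)] + 225
       = 18·h + 150 = 258
⇒ h = 6.

6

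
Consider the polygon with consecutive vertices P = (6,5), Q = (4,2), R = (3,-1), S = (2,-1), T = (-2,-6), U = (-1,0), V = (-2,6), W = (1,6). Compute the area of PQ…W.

47

Apply the shoelace formula: 2A = Σ (x_i·y_{i+1} − x_{i+1}·y_i), indices taken mod 8.
P→Q: (6)(2) − (4)(5) = -8
Q→R: (4)(-1) − (3)(2) = -10
R→S: (3)(-1) − (2)(-1) = -1
S→T: (2)(-6) − (-2)(-1) = -14
T→U: (-2)(0) − (-1)(-6) = -6
U→V: (-1)(6) − (-2)(0) = -6
V→W: (-2)(6) − (1)(6) = -18
W→P: (1)(5) − (6)(6) = -31
Σ = -94
Area = |Σ|/2 = 47.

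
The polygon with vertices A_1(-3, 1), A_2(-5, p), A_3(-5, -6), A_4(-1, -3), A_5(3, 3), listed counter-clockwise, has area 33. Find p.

The doubled signed area Σ (x_i y_{i+1} − x_{i+1} y_i) is linear in p.
With p=0 it equals 62; the coefficient of p is 2 (from the two edges through A_2).
So 2·p + 62 = 2·33 = 66 ⇒ p = 2.

2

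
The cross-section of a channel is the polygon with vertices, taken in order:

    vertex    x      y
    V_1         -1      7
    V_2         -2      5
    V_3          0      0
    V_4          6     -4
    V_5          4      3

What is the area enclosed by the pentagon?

37

Apply the shoelace (surveyor's) formula: 2A = Σ (x_i·y_{i+1} − x_{i+1}·y_i), indices taken mod 5.
Cross-terms: 9, 0, 0, 34, 31  ⇒  Σ = 74
Area = |Σ|/2 = 37.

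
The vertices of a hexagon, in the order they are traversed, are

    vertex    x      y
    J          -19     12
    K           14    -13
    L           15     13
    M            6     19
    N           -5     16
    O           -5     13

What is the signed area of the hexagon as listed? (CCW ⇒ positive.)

Apply the shoelace formula: 2A = Σ (x_i·y_{i+1} − x_{i+1}·y_i), indices taken mod 6.
Σ = (79) + (377) + (207) + (191) + (15) + (187) = 1056
Signed area = Σ/2 = 528 (positive ⇒ counter-clockwise traversal).

528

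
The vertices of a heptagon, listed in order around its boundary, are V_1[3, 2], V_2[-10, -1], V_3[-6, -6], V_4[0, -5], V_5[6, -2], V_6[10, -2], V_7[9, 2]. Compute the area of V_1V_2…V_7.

94.5

Apply Gauss's area formula: 2A = Σ (x_i·y_{i+1} − x_{i+1}·y_i), indices taken mod 7.
Cross-terms: 17, 54, 30, 30, 8, 38, 12  ⇒  Σ = 189
Area = |Σ|/2 = 94.5.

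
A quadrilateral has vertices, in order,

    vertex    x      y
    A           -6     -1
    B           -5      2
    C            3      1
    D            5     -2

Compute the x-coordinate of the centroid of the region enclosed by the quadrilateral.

Apply the shoelace (surveyor's) formula. First the cross-terms c_i = x_i·y_{i+1} − x_{i+1}·y_i:
  -17, -11, -11, -17  ⇒  2A = -56, A = -28.
Then Σ (x_i + x_{i+1})·c_i = 138, so x̄ = 138 / (6·(-28)) = -23/28.

-23/28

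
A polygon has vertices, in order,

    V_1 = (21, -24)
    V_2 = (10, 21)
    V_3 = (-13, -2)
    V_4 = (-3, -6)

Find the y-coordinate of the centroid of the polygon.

Apply the shoelace (surveyor's) formula. First the cross-terms c_i = x_i·y_{i+1} − x_{i+1}·y_i:
  681, 253, 72, 198  ⇒  2A = 1204, A = 602.
Then Σ (y_i + y_{i+1})·c_i = -3752, so ȳ = -3752 / (6·602) = -134/129.

-134/129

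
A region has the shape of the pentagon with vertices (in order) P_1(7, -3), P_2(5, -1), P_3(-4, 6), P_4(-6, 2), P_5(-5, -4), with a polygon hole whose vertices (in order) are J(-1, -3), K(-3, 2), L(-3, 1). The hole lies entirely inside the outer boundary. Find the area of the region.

Outer boundary:
Apply the shoelace (surveyor's) formula: 2A = Σ (x_i·y_{i+1} − x_{i+1}·y_i), indices taken mod 5.
P_1→P_2: (7)(-1) − (5)(-3) = 8
P_2→P_3: (5)(6) − (-4)(-1) = 26
P_3→P_4: (-4)(2) − (-6)(6) = 28
P_4→P_5: (-6)(-4) − (-5)(2) = 34
P_5→P_1: (-5)(-3) − (7)(-4) = 43
Σ = 139
Area = |Σ|/2 = 69.5.
Hole:
Cross-terms: -11, 3, 10  ⇒  Σ = 2
Area = |Σ|/2 = 1.
Net area = 69.5 − 1 = 68.5.

68.5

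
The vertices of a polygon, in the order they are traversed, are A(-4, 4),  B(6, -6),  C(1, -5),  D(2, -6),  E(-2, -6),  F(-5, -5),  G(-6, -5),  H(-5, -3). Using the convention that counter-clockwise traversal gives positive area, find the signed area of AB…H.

Apply Gauss's area formula: 2A = Σ (x_i·y_{i+1} − x_{i+1}·y_i), indices taken mod 8.
Σ = (0) + (-24) + (4) + (-24) + (-20) + (-5) + (-7) + (-32) = -108
Signed area = Σ/2 = -54 (negative ⇒ clockwise traversal).

-54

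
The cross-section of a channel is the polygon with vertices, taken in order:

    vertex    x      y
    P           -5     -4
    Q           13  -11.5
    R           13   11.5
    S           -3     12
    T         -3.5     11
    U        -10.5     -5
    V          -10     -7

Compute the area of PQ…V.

384.75

Apply the surveyor's formula: 2A = Σ (x_i·y_{i+1} − x_{i+1}·y_i), indices taken mod 7.
Cross-terms: 109.5, 299, 190.5, 9, 133, 23.5, 5  ⇒  Σ = 769.5
Area = |Σ|/2 = 384.75.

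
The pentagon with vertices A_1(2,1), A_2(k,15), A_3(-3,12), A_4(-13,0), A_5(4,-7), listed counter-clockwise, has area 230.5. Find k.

11

Write out the shoelace sum; only the two edges meeting at A_2 involve k:
2·Area = [(2·15 − k·1) + (k·12 − (-3)·15)] + 265
       = 11·k + 340 = 461
⇒ k = 11.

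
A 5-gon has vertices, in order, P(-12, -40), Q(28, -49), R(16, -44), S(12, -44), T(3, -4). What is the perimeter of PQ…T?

|PQ| = √((40)² + (-9)²) = √1681 = 41
|QR| = √((-12)² + (5)²) = √169 = 13
|RS| = √((-4)² + (0)²) = √16 = 4
|ST| = √((-9)² + (40)²) = √1681 = 41
|TP| = √((-15)² + (-36)²) = √1521 = 39
Perimeter = 41 + 13 + 4 + 41 + 39 = 138.

138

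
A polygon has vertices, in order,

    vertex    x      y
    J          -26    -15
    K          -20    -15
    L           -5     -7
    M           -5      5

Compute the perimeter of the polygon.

|JK| = √((6)² + (0)²) = √36 = 6
|KL| = √((15)² + (8)²) = √289 = 17
|LM| = √((0)² + (12)²) = √144 = 12
|MJ| = √((-21)² + (-20)²) = √841 = 29
Perimeter = 6 + 17 + 12 + 29 = 64.

64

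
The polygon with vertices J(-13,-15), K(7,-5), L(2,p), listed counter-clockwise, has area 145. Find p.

The doubled signed area Σ (x_i y_{i+1} − x_{i+1} y_i) is linear in p.
With p=0 it equals 150; the coefficient of p is 20 (from the two edges through L).
So 20·p + 150 = 2·145 = 290 ⇒ p = 7.

7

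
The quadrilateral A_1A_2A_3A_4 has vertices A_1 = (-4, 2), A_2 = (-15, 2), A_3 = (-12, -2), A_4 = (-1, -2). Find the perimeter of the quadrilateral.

32

|A_1A_2| = √((-11)² + (0)²) = √121 = 11
|A_2A_3| = √((3)² + (-4)²) = √25 = 5
|A_3A_4| = √((11)² + (0)²) = √121 = 11
|A_4A_1| = √((-3)² + (4)²) = √25 = 5
Perimeter = 11 + 5 + 11 + 5 = 32.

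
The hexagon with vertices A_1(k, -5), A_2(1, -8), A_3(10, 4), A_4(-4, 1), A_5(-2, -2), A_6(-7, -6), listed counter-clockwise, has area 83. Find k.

-4

The doubled signed area Σ (x_i y_{i+1} − x_{i+1} y_i) is linear in k.
With k=0 it equals 158; the coefficient of k is -2 (from the two edges through A_1).
So -2·k + 158 = 2·83 = 166 ⇒ k = -4.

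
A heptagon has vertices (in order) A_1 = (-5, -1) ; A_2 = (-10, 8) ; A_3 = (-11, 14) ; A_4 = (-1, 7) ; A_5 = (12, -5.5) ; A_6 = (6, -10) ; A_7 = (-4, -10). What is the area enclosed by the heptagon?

238.25

Apply the surveyor's formula: 2A = Σ (x_i·y_{i+1} − x_{i+1}·y_i), indices taken mod 7.
A_1→A_2: (-5)(8) − (-10)(-1) = -50
A_2→A_3: (-10)(14) − (-11)(8) = -52
A_3→A_4: (-11)(7) − (-1)(14) = -63
A_4→A_5: (-1)(-5.5) − (12)(7) = -78.5
A_5→A_6: (12)(-10) − (6)(-5.5) = -87
A_6→A_7: (6)(-10) − (-4)(-10) = -100
A_7→A_1: (-4)(-1) − (-5)(-10) = -46
Σ = -476.5
Area = |Σ|/2 = 238.25.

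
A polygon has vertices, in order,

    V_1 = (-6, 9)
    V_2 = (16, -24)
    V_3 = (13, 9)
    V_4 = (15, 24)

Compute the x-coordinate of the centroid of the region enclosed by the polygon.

Apply the shoelace formula. First the cross-terms c_i = x_i·y_{i+1} − x_{i+1}·y_i:
  0, 456, 177, 279  ⇒  2A = 912, A = 456.
Then Σ (x_i + x_{i+1})·c_i = 20691, so x̄ = 20691 / (6·456) = 7.5625.

7.5625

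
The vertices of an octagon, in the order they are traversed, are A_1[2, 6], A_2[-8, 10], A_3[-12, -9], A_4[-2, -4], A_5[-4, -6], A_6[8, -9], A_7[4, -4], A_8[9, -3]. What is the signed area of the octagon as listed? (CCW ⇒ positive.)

229

Apply the surveyor's formula: 2A = Σ (x_i·y_{i+1} − x_{i+1}·y_i), indices taken mod 8.
Σ = (68) + (192) + (30) + (-4) + (84) + (4) + (24) + (60) = 458
Signed area = Σ/2 = 229 (positive ⇒ counter-clockwise traversal).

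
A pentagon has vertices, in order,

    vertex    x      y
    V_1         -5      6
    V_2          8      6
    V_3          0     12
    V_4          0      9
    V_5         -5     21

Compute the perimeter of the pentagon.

54

|V_1V_2| = √((13)² + (0)²) = √169 = 13
|V_2V_3| = √((-8)² + (6)²) = √100 = 10
|V_3V_4| = √((0)² + (-3)²) = √9 = 3
|V_4V_5| = √((-5)² + (12)²) = √169 = 13
|V_5V_1| = √((0)² + (-15)²) = √225 = 15
Perimeter = 13 + 10 + 3 + 13 + 15 = 54.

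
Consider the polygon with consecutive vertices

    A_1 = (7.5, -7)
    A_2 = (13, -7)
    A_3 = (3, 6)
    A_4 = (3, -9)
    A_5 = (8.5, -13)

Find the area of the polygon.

84

Apply Gauss's area formula: 2A = Σ (x_i·y_{i+1} − x_{i+1}·y_i), indices taken mod 5.
Σ = (38.5) + (99) + (-45) + (37.5) + (38) = 168
Area = |Σ|/2 = 84.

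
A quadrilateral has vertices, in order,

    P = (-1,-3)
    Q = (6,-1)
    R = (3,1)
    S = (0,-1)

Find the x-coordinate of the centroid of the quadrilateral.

7/3

Apply the shoelace (surveyor's) formula. First the cross-terms c_i = x_i·y_{i+1} − x_{i+1}·y_i:
  19, 9, -3, -1  ⇒  2A = 24, A = 12.
Then Σ (x_i + x_{i+1})·c_i = 168, so x̄ = 168 / (6·12) = 7/3.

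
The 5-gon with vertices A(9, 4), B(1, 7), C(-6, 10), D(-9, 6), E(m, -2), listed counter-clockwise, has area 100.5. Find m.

0

The doubled signed area Σ (x_i y_{i+1} − x_{i+1} y_i) is linear in m.
With m=0 it equals 201; the coefficient of m is -2 (from the two edges through E).
So -2·m + 201 = 2·100.5 = 201 ⇒ m = 0.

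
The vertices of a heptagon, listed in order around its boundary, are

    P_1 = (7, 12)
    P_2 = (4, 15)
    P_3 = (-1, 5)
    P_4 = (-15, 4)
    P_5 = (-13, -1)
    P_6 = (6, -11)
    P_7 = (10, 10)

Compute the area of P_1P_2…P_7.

299.5

Apply the shoelace (surveyor's) formula: 2A = Σ (x_i·y_{i+1} − x_{i+1}·y_i), indices taken mod 7.
Σ = (57) + (35) + (71) + (67) + (149) + (170) + (50) = 599
Area = |Σ|/2 = 299.5.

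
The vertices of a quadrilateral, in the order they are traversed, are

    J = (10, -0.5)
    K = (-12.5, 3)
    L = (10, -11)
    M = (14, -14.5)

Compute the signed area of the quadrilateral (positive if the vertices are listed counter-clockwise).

139.125

J→K: (10)(3) − (-12.5)(-0.5) = 23.75
K→L: (-12.5)(-11) − (10)(3) = 107.5
L→M: (10)(-14.5) − (14)(-11) = 9
M→J: (14)(-0.5) − (10)(-14.5) = 138
Σ = 278.25
Signed area = Σ/2 = 139.125 (positive ⇒ counter-clockwise traversal).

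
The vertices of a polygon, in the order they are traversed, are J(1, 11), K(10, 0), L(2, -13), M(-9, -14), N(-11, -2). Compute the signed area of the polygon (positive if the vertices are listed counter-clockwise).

Cross-terms: -110, -130, -145, -136, -119  ⇒  Σ = -640
Signed area = Σ/2 = -320 (negative ⇒ clockwise traversal).

-320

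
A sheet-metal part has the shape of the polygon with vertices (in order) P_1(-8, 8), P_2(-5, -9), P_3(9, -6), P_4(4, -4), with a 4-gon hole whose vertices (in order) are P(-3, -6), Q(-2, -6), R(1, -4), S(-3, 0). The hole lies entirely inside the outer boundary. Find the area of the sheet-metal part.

Outer boundary:
Apply the shoelace (surveyor's) formula: 2A = Σ (x_i·y_{i+1} − x_{i+1}·y_i), indices taken mod 4.
Σ = (112) + (111) + (-12) + (0) = 211
Area = |Σ|/2 = 105.5.
Hole:
Apply the shoelace formula: 2A = Σ (x_i·y_{i+1} − x_{i+1}·y_i), indices taken mod 4.
P→Q: (-3)(-6) − (-2)(-6) = 6
Q→R: (-2)(-4) − (1)(-6) = 14
R→S: (1)(0) − (-3)(-4) = -12
S→P: (-3)(-6) − (-3)(0) = 18
Σ = 26
Area = |Σ|/2 = 13.
Net area = 105.5 − 13 = 92.5.

92.5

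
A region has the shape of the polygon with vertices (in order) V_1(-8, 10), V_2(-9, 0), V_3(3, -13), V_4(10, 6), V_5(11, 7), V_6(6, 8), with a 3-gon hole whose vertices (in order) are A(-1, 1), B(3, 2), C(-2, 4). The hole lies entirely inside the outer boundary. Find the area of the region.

258

Outer boundary:
Apply the shoelace formula: 2A = Σ (x_i·y_{i+1} − x_{i+1}·y_i), indices taken mod 6.
Cross-terms: 90, 117, 148, 4, 46, 124  ⇒  Σ = 529
Area = |Σ|/2 = 264.5.
Hole:
Apply Gauss's area formula: 2A = Σ (x_i·y_{i+1} − x_{i+1}·y_i), indices taken mod 3.
Cross-terms: -5, 16, 2  ⇒  Σ = 13
Area = |Σ|/2 = 6.5.
Net area = 264.5 − 6.5 = 258.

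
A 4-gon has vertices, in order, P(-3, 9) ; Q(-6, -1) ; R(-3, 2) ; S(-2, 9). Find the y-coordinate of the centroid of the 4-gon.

25/6

Apply the surveyor's formula. First the cross-terms c_i = x_i·y_{i+1} − x_{i+1}·y_i:
  57, -15, -23, 9  ⇒  2A = 28, A = 14.
Then Σ (y_i + y_{i+1})·c_i = 350, so ȳ = 350 / (6·14) = 25/6.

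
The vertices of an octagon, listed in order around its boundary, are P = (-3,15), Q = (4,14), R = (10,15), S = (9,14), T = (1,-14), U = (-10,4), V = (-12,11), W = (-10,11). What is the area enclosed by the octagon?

Apply the shoelace (surveyor's) formula: 2A = Σ (x_i·y_{i+1} − x_{i+1}·y_i), indices taken mod 8.
Σ = (-102) + (-80) + (5) + (-140) + (-136) + (-62) + (-22) + (-117) = -654
Area = |Σ|/2 = 327.

327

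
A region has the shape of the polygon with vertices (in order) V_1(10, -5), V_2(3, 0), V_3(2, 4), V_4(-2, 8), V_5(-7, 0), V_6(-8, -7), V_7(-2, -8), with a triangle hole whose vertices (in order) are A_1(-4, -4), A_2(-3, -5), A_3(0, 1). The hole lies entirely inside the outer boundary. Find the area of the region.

143.5

Outer boundary:
Apply the shoelace (surveyor's) formula: 2A = Σ (x_i·y_{i+1} − x_{i+1}·y_i), indices taken mod 7.
Σ = (15) + (12) + (24) + (56) + (49) + (50) + (90) = 296
Area = |Σ|/2 = 148.
Hole:
A_1→A_2: (-4)(-5) − (-3)(-4) = 8
A_2→A_3: (-3)(1) − (0)(-5) = -3
A_3→A_1: (0)(-4) − (-4)(1) = 4
Σ = 9
Area = |Σ|/2 = 4.5.
Net area = 148 − 4.5 = 143.5.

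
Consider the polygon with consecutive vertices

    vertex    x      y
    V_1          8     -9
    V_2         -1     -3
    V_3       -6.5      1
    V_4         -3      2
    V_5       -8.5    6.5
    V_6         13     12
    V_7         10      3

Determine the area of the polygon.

Σ = (-33) + (-20.5) + (-10) + (-2.5) + (-186.5) + (-81) + (-114) = -447.5
Area = |Σ|/2 = 223.75.

223.75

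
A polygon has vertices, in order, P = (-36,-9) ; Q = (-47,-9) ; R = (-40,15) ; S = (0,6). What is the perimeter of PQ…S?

|PQ| = √((-11)² + (0)²) = √121 = 11
|QR| = √((7)² + (24)²) = √625 = 25
|RS| = √((40)² + (-9)²) = √1681 = 41
|SP| = √((-36)² + (-15)²) = √1521 = 39
Perimeter = 11 + 25 + 41 + 39 = 116.

116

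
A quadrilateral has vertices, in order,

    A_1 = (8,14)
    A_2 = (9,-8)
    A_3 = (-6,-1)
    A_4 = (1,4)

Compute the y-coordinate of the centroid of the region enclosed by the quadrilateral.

85/72

Apply the shoelace (surveyor's) formula. First the cross-terms c_i = x_i·y_{i+1} − x_{i+1}·y_i:
  -190, -57, -23, -18  ⇒  2A = -288, A = -144.
Then Σ (y_i + y_{i+1})·c_i = -1020, so ȳ = -1020 / (6·(-144)) = 85/72.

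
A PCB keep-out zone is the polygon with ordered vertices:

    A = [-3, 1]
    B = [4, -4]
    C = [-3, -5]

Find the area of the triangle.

Cross-terms: 8, -32, -18  ⇒  Σ = -42
Area = |Σ|/2 = 21.

21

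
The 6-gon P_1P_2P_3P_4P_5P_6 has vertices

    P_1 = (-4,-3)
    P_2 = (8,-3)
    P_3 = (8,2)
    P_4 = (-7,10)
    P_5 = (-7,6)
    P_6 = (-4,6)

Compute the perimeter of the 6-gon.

50

|P_1P_2| = √((12)² + (0)²) = √144 = 12
|P_2P_3| = √((0)² + (5)²) = √25 = 5
|P_3P_4| = √((-15)² + (8)²) = √289 = 17
|P_4P_5| = √((0)² + (-4)²) = √16 = 4
|P_5P_6| = √((3)² + (0)²) = √9 = 3
|P_6P_1| = √((0)² + (-9)²) = √81 = 9
Perimeter = 12 + 5 + 17 + 4 + 3 + 9 = 50.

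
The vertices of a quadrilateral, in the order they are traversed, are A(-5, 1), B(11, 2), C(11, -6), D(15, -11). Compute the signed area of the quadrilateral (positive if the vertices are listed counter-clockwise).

-90

Σ = (-21) + (-88) + (-31) + (-40) = -180
Signed area = Σ/2 = -90 (negative ⇒ clockwise traversal).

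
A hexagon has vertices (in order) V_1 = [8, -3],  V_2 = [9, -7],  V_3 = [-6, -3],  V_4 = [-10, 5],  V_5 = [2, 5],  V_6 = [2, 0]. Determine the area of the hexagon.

Apply the surveyor's formula: 2A = Σ (x_i·y_{i+1} − x_{i+1}·y_i), indices taken mod 6.
Σ = (-29) + (-69) + (-60) + (-60) + (-10) + (-6) = -234
Area = |Σ|/2 = 117.

117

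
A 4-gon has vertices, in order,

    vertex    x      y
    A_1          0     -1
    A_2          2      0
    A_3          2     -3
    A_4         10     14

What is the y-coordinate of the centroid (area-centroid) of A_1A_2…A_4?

Apply the shoelace (surveyor's) formula. First the cross-terms c_i = x_i·y_{i+1} − x_{i+1}·y_i:
  2, -6, 58, -10  ⇒  2A = 44, A = 22.
Then Σ (y_i + y_{i+1})·c_i = 524, so ȳ = 524 / (6·22) = 131/33.

131/33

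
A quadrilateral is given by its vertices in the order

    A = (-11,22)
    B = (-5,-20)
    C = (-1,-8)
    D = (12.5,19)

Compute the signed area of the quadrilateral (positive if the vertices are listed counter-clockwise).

457.5

Σ = (330) + (20) + (81) + (484) = 915
Signed area = Σ/2 = 457.5 (positive ⇒ counter-clockwise traversal).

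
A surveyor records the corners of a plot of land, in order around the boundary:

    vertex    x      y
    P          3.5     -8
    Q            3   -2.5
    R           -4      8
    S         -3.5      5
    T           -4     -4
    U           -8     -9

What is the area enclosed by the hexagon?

85.375

Σ = (15.25) + (14) + (8) + (34) + (4) + (95.5) = 170.75
Area = |Σ|/2 = 85.375.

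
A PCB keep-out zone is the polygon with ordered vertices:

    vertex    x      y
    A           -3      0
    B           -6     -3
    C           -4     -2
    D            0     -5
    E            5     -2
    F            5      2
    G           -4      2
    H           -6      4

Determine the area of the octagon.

50

Σ = (9) + (0) + (20) + (25) + (20) + (18) + (-4) + (12) = 100
Area = |Σ|/2 = 50.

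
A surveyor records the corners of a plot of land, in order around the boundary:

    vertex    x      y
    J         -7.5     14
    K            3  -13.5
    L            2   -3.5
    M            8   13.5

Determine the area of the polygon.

Apply Gauss's area formula: 2A = Σ (x_i·y_{i+1} − x_{i+1}·y_i), indices taken mod 4.
Σ = (59.25) + (16.5) + (55) + (213.25) = 344
Area = |Σ|/2 = 172.

172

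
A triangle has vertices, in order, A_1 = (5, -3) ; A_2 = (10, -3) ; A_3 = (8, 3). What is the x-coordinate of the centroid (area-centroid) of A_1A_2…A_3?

23/3

Apply the shoelace formula. First the cross-terms c_i = x_i·y_{i+1} − x_{i+1}·y_i:
  15, 54, -39  ⇒  2A = 30, A = 15.
Then Σ (x_i + x_{i+1})·c_i = 690, so x̄ = 690 / (6·15) = 23/3.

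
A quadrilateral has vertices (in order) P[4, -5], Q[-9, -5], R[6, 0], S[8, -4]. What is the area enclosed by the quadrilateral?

Σ = (-65) + (30) + (-24) + (-24) = -83
Area = |Σ|/2 = 41.5.

41.5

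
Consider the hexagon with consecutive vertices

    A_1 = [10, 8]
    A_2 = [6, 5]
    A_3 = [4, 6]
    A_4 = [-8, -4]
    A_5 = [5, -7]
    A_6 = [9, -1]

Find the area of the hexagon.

Apply the shoelace (surveyor's) formula: 2A = Σ (x_i·y_{i+1} − x_{i+1}·y_i), indices taken mod 6.
A_1→A_2: (10)(5) − (6)(8) = 2
A_2→A_3: (6)(6) − (4)(5) = 16
A_3→A_4: (4)(-4) − (-8)(6) = 32
A_4→A_5: (-8)(-7) − (5)(-4) = 76
A_5→A_6: (5)(-1) − (9)(-7) = 58
A_6→A_1: (9)(8) − (10)(-1) = 82
Σ = 266
Area = |Σ|/2 = 133.

133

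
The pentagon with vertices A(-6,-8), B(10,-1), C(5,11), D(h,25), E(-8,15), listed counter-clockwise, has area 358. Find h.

Write out the shoelace sum; only the two edges meeting at D involve h:
2·Area = [(5·25 − h·11) + (h·15 − (-8)·25)] + 355
       = 4·h + 680 = 716
⇒ h = 9.

9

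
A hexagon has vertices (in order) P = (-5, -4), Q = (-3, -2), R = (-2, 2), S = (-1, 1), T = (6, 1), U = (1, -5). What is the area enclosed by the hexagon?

39.5

Apply the shoelace formula: 2A = Σ (x_i·y_{i+1} − x_{i+1}·y_i), indices taken mod 6.
Cross-terms: -2, -10, 0, -7, -31, -29  ⇒  Σ = -79
Area = |Σ|/2 = 39.5.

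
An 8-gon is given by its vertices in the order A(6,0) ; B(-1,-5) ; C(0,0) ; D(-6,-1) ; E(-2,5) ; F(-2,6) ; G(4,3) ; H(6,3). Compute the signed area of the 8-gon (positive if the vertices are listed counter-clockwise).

Apply Gauss's area formula: 2A = Σ (x_i·y_{i+1} − x_{i+1}·y_i), indices taken mod 8.
Σ = (-30) + (0) + (0) + (-32) + (-2) + (-30) + (-6) + (-18) = -118
Signed area = Σ/2 = -59 (negative ⇒ clockwise traversal).

-59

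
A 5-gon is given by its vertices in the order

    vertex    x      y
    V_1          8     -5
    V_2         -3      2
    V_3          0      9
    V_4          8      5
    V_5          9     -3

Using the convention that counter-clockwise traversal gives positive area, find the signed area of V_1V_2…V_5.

-94

Apply the shoelace formula: 2A = Σ (x_i·y_{i+1} − x_{i+1}·y_i), indices taken mod 5.
V_1→V_2: (8)(2) − (-3)(-5) = 1
V_2→V_3: (-3)(9) − (0)(2) = -27
V_3→V_4: (0)(5) − (8)(9) = -72
V_4→V_5: (8)(-3) − (9)(5) = -69
V_5→V_1: (9)(-5) − (8)(-3) = -21
Σ = -188
Signed area = Σ/2 = -94 (negative ⇒ clockwise traversal).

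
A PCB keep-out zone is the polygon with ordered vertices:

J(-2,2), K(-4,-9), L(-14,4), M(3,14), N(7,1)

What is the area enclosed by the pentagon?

201.5

Apply the shoelace (surveyor's) formula: 2A = Σ (x_i·y_{i+1} − x_{i+1}·y_i), indices taken mod 5.
Cross-terms: 26, -142, -208, -95, 16  ⇒  Σ = -403
Area = |Σ|/2 = 201.5.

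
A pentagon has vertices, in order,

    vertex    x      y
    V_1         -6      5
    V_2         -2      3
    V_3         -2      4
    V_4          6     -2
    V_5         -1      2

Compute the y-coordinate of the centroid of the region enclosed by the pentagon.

Apply Gauss's area formula. First the cross-terms c_i = x_i·y_{i+1} − x_{i+1}·y_i:
  -8, -2, -20, 10, 7  ⇒  2A = -13, A = -6.5.
Then Σ (y_i + y_{i+1})·c_i = -69, so ȳ = -69 / (6·(-6.5)) = 23/13.

23/13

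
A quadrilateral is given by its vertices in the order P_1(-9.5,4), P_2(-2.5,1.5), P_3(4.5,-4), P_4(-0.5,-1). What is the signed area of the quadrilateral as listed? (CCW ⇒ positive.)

Apply the surveyor's formula: 2A = Σ (x_i·y_{i+1} − x_{i+1}·y_i), indices taken mod 4.
Σ = (-4.25) + (3.25) + (-6.5) + (-11.5) = -19
Signed area = Σ/2 = -9.5 (negative ⇒ clockwise traversal).

-9.5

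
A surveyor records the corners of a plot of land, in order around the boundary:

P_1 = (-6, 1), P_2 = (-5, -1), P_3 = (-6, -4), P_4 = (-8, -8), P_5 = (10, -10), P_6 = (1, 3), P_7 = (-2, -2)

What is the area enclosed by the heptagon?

115.5

Apply the shoelace formula: 2A = Σ (x_i·y_{i+1} − x_{i+1}·y_i), indices taken mod 7.
Σ = (11) + (14) + (16) + (160) + (40) + (4) + (-14) = 231
Area = |Σ|/2 = 115.5.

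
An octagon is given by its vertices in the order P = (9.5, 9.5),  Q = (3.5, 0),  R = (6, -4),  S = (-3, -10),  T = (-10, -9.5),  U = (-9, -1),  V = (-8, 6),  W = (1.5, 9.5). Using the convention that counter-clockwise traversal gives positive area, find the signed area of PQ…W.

-244.625

Apply the surveyor's formula: 2A = Σ (x_i·y_{i+1} − x_{i+1}·y_i), indices taken mod 8.
Cross-terms: -33.25, -14, -72, -71.5, -75.5, -62, -85, -76  ⇒  Σ = -489.25
Signed area = Σ/2 = -244.625 (negative ⇒ clockwise traversal).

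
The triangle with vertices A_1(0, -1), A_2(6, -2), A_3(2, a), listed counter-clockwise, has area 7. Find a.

1

The doubled signed area Σ (x_i y_{i+1} − x_{i+1} y_i) is linear in a.
With a=0 it equals 8; the coefficient of a is 6 (from the two edges through A_3).
So 6·a + 8 = 2·7 = 14 ⇒ a = 1.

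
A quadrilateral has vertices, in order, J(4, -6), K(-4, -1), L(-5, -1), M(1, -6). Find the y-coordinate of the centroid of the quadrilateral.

Apply the surveyor's formula. First the cross-terms c_i = x_i·y_{i+1} − x_{i+1}·y_i:
  -28, -1, 31, 18  ⇒  2A = 20, A = 10.
Then Σ (y_i + y_{i+1})·c_i = -235, so ȳ = -235 / (6·10) = -47/12.

-47/12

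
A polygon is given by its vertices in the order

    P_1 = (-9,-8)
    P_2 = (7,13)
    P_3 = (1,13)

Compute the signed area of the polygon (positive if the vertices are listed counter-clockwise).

Cross-terms: -61, 78, 109  ⇒  Σ = 126
Signed area = Σ/2 = 63 (positive ⇒ counter-clockwise traversal).

63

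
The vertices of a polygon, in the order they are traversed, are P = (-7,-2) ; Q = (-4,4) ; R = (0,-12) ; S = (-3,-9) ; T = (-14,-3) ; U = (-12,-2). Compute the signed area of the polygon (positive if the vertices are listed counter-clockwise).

-69.5

Σ = (-36) + (48) + (-36) + (-117) + (-8) + (10) = -139
Signed area = Σ/2 = -69.5 (negative ⇒ clockwise traversal).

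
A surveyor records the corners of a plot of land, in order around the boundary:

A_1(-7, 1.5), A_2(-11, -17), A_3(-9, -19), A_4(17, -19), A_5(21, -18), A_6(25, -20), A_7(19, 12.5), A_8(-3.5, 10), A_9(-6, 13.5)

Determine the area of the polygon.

916.5

Apply the shoelace (surveyor's) formula: 2A = Σ (x_i·y_{i+1} − x_{i+1}·y_i), indices taken mod 9.
Σ = (135.5) + (56) + (494) + (93) + (30) + (692.5) + (233.75) + (12.75) + (85.5) = 1833
Area = |Σ|/2 = 916.5.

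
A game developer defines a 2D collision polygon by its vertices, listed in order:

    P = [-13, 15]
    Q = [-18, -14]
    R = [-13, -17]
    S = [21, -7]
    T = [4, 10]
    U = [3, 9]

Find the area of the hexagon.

Σ = (452) + (124) + (448) + (238) + (6) + (162) = 1430
Area = |Σ|/2 = 715.

715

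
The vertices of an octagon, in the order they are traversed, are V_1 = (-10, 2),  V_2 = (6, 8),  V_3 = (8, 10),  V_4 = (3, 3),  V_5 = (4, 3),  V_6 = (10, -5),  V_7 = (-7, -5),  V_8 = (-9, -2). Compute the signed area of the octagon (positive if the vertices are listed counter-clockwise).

-154.5

Σ = (-92) + (-4) + (-6) + (-3) + (-50) + (-85) + (-31) + (-38) = -309
Signed area = Σ/2 = -154.5 (negative ⇒ clockwise traversal).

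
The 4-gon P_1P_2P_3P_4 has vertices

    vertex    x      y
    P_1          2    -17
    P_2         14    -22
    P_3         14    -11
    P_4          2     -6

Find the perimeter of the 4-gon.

48

|P_1P_2| = √((12)² + (-5)²) = √169 = 13
|P_2P_3| = √((0)² + (11)²) = √121 = 11
|P_3P_4| = √((-12)² + (5)²) = √169 = 13
|P_4P_1| = √((0)² + (-11)²) = √121 = 11
Perimeter = 13 + 11 + 13 + 11 = 48.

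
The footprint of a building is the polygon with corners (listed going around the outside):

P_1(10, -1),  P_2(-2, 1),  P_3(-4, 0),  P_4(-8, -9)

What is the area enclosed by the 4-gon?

73

Apply the shoelace (surveyor's) formula: 2A = Σ (x_i·y_{i+1} − x_{i+1}·y_i), indices taken mod 4.
Cross-terms: 8, 4, 36, 98  ⇒  Σ = 146
Area = |Σ|/2 = 73.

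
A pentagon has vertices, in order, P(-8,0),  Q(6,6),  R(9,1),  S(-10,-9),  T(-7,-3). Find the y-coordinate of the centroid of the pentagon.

-103/168

Apply Gauss's area formula. First the cross-terms c_i = x_i·y_{i+1} − x_{i+1}·y_i:
  -48, -48, -71, -33, -24  ⇒  2A = -224, A = -112.
Then Σ (y_i + y_{i+1})·c_i = 412, so ȳ = 412 / (6·(-112)) = -103/168.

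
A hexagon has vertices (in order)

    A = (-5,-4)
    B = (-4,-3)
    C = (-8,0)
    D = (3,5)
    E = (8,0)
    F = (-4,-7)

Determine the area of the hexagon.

Apply Gauss's area formula: 2A = Σ (x_i·y_{i+1} − x_{i+1}·y_i), indices taken mod 6.
Σ = (-1) + (-24) + (-40) + (-40) + (-56) + (-19) = -180
Area = |Σ|/2 = 90.

90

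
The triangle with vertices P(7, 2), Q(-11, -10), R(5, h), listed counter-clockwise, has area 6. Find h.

0

Write out the shoelace sum; only the two edges meeting at R involve h:
2·Area = [((-11)·h − 5·(-10)) + (5·2 − 7·h)] + -48
       = -18·h + 12 = 12
⇒ h = 0.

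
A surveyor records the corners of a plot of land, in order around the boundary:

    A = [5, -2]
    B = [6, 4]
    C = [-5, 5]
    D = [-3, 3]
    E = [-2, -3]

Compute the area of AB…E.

58

A→B: (5)(4) − (6)(-2) = 32
B→C: (6)(5) − (-5)(4) = 50
C→D: (-5)(3) − (-3)(5) = 0
D→E: (-3)(-3) − (-2)(3) = 15
E→A: (-2)(-2) − (5)(-3) = 19
Σ = 116
Area = |Σ|/2 = 58.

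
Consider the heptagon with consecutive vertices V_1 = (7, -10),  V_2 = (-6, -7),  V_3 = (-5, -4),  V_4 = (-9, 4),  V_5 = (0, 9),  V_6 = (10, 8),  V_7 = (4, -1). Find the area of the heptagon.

Apply the shoelace (surveyor's) formula: 2A = Σ (x_i·y_{i+1} − x_{i+1}·y_i), indices taken mod 7.
Σ = (-109) + (-11) + (-56) + (-81) + (-90) + (-42) + (-33) = -422
Area = |Σ|/2 = 211.

211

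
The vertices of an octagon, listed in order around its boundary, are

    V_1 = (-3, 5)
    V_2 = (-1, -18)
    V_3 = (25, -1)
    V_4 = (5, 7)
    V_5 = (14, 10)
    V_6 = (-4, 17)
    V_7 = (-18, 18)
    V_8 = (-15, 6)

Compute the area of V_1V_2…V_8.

Apply Gauss's area formula: 2A = Σ (x_i·y_{i+1} − x_{i+1}·y_i), indices taken mod 8.
Σ = (59) + (451) + (180) + (-48) + (278) + (234) + (162) + (-57) = 1259
Area = |Σ|/2 = 629.5.

629.5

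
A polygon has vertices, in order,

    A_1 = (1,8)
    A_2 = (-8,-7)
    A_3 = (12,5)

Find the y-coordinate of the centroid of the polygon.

Apply the shoelace (surveyor's) formula. First the cross-terms c_i = x_i·y_{i+1} − x_{i+1}·y_i:
  57, 44, 91  ⇒  2A = 192, A = 96.
Then Σ (y_i + y_{i+1})·c_i = 1152, so ȳ = 1152 / (6·96) = 2.

2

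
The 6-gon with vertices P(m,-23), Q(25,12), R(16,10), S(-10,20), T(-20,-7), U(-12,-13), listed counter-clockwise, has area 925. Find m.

Write out the shoelace sum; only the two edges meeting at P involve m:
2·Area = [((-12)·(-23) − m·(-13)) + (m·12 − 25·(-23))] + 1124
       = 25·m + 1975 = 1850
⇒ m = -5.

-5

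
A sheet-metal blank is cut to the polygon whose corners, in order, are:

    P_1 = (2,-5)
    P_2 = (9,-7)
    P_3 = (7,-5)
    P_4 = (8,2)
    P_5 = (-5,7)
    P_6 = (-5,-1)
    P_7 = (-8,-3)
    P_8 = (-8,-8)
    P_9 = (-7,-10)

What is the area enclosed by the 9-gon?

Σ = (31) + (4) + (54) + (66) + (40) + (7) + (40) + (24) + (55) = 321
Area = |Σ|/2 = 160.5.

160.5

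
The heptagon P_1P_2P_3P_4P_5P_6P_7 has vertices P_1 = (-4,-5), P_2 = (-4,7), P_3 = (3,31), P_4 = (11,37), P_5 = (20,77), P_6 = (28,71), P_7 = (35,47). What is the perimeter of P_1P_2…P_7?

|P_1P_2| = √((0)² + (12)²) = √144 = 12
|P_2P_3| = √((7)² + (24)²) = √625 = 25
|P_3P_4| = √((8)² + (6)²) = √100 = 10
|P_4P_5| = √((9)² + (40)²) = √1681 = 41
|P_5P_6| = √((8)² + (-6)²) = √100 = 10
|P_6P_7| = √((7)² + (-24)²) = √625 = 25
|P_7P_1| = √((-39)² + (-52)²) = √4225 = 65
Perimeter = 12 + 25 + 10 + 41 + 10 + 25 + 65 = 188.

188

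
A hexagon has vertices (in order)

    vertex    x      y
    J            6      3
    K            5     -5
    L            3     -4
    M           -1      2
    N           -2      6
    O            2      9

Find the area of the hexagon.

Apply the surveyor's formula: 2A = Σ (x_i·y_{i+1} − x_{i+1}·y_i), indices taken mod 6.
Σ = (-45) + (-5) + (2) + (-2) + (-30) + (-48) = -128
Area = |Σ|/2 = 64.

64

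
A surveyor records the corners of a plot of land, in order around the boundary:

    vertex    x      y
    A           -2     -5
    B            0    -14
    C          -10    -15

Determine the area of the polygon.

46

Apply the surveyor's formula: 2A = Σ (x_i·y_{i+1} − x_{i+1}·y_i), indices taken mod 3.
Cross-terms: 28, -140, 20  ⇒  Σ = -92
Area = |Σ|/2 = 46.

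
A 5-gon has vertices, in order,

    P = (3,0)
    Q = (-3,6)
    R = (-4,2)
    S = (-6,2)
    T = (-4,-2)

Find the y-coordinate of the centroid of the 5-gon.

Apply the shoelace (surveyor's) formula. First the cross-terms c_i = x_i·y_{i+1} − x_{i+1}·y_i:
  18, 18, 4, 20, 6  ⇒  2A = 66, A = 33.
Then Σ (y_i + y_{i+1})·c_i = 256, so ȳ = 256 / (6·33) = 128/99.

128/99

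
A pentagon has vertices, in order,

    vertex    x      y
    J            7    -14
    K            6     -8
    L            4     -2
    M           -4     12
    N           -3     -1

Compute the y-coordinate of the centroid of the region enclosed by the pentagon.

Apply the shoelace (surveyor's) formula. First the cross-terms c_i = x_i·y_{i+1} − x_{i+1}·y_i:
  28, 20, 40, 40, 49  ⇒  2A = 177, A = 88.5.
Then Σ (y_i + y_{i+1})·c_i = -711, so ȳ = -711 / (6·88.5) = -79/59.

-79/59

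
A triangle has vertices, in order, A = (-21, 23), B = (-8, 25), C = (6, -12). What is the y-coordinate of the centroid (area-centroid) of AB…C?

Apply the shoelace (surveyor's) formula. First the cross-terms c_i = x_i·y_{i+1} − x_{i+1}·y_i:
  -341, -54, -114  ⇒  2A = -509, A = -254.5.
Then Σ (y_i + y_{i+1})·c_i = -18324, so ȳ = -18324 / (6·(-254.5)) = 12.

12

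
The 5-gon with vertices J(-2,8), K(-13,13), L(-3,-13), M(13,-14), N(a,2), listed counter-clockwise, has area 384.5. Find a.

11

The doubled signed area Σ (x_i y_{i+1} − x_{i+1} y_i) is linear in a.
With a=0 it equals 527; the coefficient of a is 22 (from the two edges through N).
So 22·a + 527 = 2·384.5 = 769 ⇒ a = 11.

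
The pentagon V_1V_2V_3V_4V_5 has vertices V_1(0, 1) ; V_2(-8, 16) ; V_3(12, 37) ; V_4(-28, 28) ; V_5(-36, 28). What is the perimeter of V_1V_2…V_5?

|V_1V_2| = √((-8)² + (15)²) = √289 = 17
|V_2V_3| = √((20)² + (21)²) = √841 = 29
|V_3V_4| = √((-40)² + (-9)²) = √1681 = 41
|V_4V_5| = √((-8)² + (0)²) = √64 = 8
|V_5V_1| = √((36)² + (-27)²) = √2025 = 45
Perimeter = 17 + 29 + 41 + 8 + 45 = 140.

140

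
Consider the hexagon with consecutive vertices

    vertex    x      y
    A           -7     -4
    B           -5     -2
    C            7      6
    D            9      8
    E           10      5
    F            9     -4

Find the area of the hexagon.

102

Σ = (-6) + (-16) + (2) + (-35) + (-85) + (-64) = -204
Area = |Σ|/2 = 102.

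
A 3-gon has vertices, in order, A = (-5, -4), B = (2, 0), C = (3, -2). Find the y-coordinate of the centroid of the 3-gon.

Apply the surveyor's formula. First the cross-terms c_i = x_i·y_{i+1} − x_{i+1}·y_i:
  8, -4, -22  ⇒  2A = -18, A = -9.
Then Σ (y_i + y_{i+1})·c_i = 108, so ȳ = 108 / (6·(-9)) = -2.

-2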